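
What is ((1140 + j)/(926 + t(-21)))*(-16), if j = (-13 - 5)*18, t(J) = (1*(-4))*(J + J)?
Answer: -6528/547 ≈ -11.934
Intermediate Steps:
t(J) = -8*J
j = -324 (j = -18*18 = -324)
((1140 + j)/(926 + t(-21)))*(-16) = ((1140 - 324)/(926 - 8*(-21)))*(-16) = (816/(926 + 168))*(-16) = (816/1094)*(-16) = (816*(1/1094))*(-16) = (408/547)*(-16) = -6528/547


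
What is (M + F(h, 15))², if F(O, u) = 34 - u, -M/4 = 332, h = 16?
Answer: 1713481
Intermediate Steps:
M = -1328 (M = -4*332 = -1328)
(M + F(h, 15))² = (-1328 + (34 - 1*15))² = (-1328 + (34 - 15))² = (-1328 + 19)² = (-1309)² = 1713481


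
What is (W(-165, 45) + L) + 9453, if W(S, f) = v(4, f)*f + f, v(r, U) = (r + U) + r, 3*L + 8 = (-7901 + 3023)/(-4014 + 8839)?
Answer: 171962947/14475 ≈ 11880.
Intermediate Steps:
L = -43478/14475 (L = -8/3 + ((-7901 + 3023)/(-4014 + 8839))/3 = -8/3 + (-4878/4825)/3 = -8/3 + (-4878*1/4825)/3 = -8/3 + (1/3)*(-4878/4825) = -8/3 - 1626/4825 = -43478/14475 ≈ -3.0037)
v(r, U) = U + 2*r (v(r, U) = (U + r) + r = U + 2*r)
W(S, f) = f + f*(8 + f) (W(S, f) = (f + 2*4)*f + f = (f + 8)*f + f = (8 + f)*f + f = f*(8 + f) + f = f + f*(8 + f))
(W(-165, 45) + L) + 9453 = (45*(9 + 45) - 43478/14475) + 9453 = (45*54 - 43478/14475) + 9453 = (2430 - 43478/14475) + 9453 = 35130772/14475 + 9453 = 171962947/14475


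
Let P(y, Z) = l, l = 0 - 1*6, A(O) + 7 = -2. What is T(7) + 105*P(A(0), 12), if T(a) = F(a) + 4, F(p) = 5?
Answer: -621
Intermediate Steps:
T(a) = 9 (T(a) = 5 + 4 = 9)
A(O) = -9 (A(O) = -7 - 2 = -9)
l = -6 (l = 0 - 6 = -6)
P(y, Z) = -6
T(7) + 105*P(A(0), 12) = 9 + 105*(-6) = 9 - 630 = -621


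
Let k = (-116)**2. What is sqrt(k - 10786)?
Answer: sqrt(2670) ≈ 51.672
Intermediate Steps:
k = 13456
sqrt(k - 10786) = sqrt(13456 - 10786) = sqrt(2670)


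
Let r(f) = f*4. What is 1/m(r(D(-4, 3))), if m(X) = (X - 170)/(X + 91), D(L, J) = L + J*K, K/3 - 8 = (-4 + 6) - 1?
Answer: 133/46 ≈ 2.8913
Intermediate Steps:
K = 27 (K = 24 + 3*((-4 + 6) - 1) = 24 + 3*(2 - 1) = 24 + 3*1 = 24 + 3 = 27)
D(L, J) = L + 27*J (D(L, J) = L + J*27 = L + 27*J)
r(f) = 4*f
m(X) = (-170 + X)/(91 + X)
1/m(r(D(-4, 3))) = 1/((-170 + 4*(-4 + 27*3))/(91 + 4*(-4 + 27*3))) = 1/((-170 + 4*(-4 + 81))/(91 + 4*(-4 + 81))) = 1/((-170 + 4*77)/(91 + 4*77)) = 1/((-170 + 308)/(91 + 308)) = 1/(138/399) = 1/((1/399)*138) = 1/(46/133) = 133/46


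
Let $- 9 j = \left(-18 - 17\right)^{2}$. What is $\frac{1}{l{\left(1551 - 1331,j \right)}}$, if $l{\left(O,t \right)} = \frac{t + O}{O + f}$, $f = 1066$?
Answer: $\frac{11574}{755} \approx 15.33$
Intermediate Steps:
$j = - \frac{1225}{9}$ ($j = - \frac{\left(-18 - 17\right)^{2}}{9} = - \frac{\left(-35\right)^{2}}{9} = \left(- \frac{1}{9}\right) 1225 = - \frac{1225}{9} \approx -136.11$)
$l{\left(O,t \right)} = \frac{O + t}{1066 + O}$ ($l{\left(O,t \right)} = \frac{t + O}{O + 1066} = \frac{O + t}{1066 + O}$)
$\frac{1}{l{\left(1551 - 1331,j \right)}} = \frac{1}{\frac{1}{1066 + \left(1551 - 1331\right)} \left(\left(1551 - 1331\right) - \frac{1225}{9}\right)} = \frac{1}{\frac{1}{1066 + 220} \left(220 - \frac{1225}{9}\right)} = \frac{1}{\frac{1}{1286} \cdot \frac{755}{9}} = \frac{1}{\frac{755}{11574}} = \frac{11574}{755}$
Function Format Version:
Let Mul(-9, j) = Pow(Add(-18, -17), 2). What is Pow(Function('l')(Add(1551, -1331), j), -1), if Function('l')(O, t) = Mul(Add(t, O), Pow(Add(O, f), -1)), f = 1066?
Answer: Rational(11574, 755) ≈ 15.330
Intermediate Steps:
j = Rational(-1225, 9) (j = Mul(Rational(-1, 9), Pow(Add(-18, -17), 2)) = Mul(Rational(-1, 9), Pow(-35, 2)) = Mul(Rational(-1, 9), 1225) = Rational(-1225, 9) ≈ -136.11)
Function('l')(O, t) = Mul(Pow(Add(1066, O), -1), Add(O, t)) (Function('l')(O, t) = Mul(Add(t, O), Pow(Add(O, 1066), -1)) = Mul(Add(O, t), Pow(Add(1066, O), -1)) = Mul(Pow(Add(1066, O), -1), Add(O, t)))
Pow(Function('l')(Add(1551, -1331), j), -1) = Pow(Mul(Pow(Add(1066, Add(1551, -1331)), -1), Add(Add(1551, -1331), Rational(-1225, 9))), -1) = Pow(Mul(Pow(Add(1066, 220), -1), Add(220, Rational(-1225, 9))), -1) = Pow(Mul(Pow(1286, -1), Rational(755, 9)), -1) = Pow(Mul(Rational(1, 1286), Rational(755, 9)), -1) = Pow(Rational(755, 11574), -1) = Rational(11574, 755)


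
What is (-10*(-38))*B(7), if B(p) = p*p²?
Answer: 130340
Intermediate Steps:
B(p) = p³
(-10*(-38))*B(7) = -10*(-38)*7³ = 380*343 = 130340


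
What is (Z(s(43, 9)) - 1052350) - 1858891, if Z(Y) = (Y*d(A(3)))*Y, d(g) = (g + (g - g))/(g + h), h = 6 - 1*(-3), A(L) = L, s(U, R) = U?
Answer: -11643115/4 ≈ -2.9108e+6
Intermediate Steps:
h = 9 (h = 6 + 3 = 9)
d(g) = g/(9 + g) (d(g) = (g + (g - g))/(g + 9) = (g + 0)/(9 + g) = g/(9 + g))
Z(Y) = Y**2/4 (Z(Y) = (Y*(3/(9 + 3)))*Y = (Y*(3/12))*Y = (Y*(3*(1/12)))*Y = (Y*(1/4))*Y = (Y/4)*Y = Y**2/4)
(Z(s(43, 9)) - 1052350) - 1858891 = ((1/4)*43**2 - 1052350) - 1858891 = ((1/4)*1849 - 1052350) - 1858891 = (1849/4 - 1052350) - 1858891 = -4207551/4 - 1858891 = -11643115/4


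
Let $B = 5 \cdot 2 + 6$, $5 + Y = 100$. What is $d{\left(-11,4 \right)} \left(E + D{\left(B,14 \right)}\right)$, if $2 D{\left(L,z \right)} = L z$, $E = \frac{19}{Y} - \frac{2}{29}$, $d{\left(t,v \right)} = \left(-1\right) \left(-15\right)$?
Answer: $\frac{48777}{29} \approx 1682.0$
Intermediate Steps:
$Y = 95$ ($Y = -5 + 100 = 95$)
$d{\left(t,v \right)} = 15$
$E = \frac{19}{145}$ ($E = \frac{19}{95} - \frac{2}{29} = 19 \cdot \frac{1}{95} - \frac{2}{29} = \frac{1}{5} - \frac{2}{29} = \frac{19}{145} \approx 0.13103$)
$B = 16$ ($B = 10 + 6 = 16$)
$D{\left(L,z \right)} = \frac{L z}{2}$
$d{\left(-11,4 \right)} \left(E + D{\left(B,14 \right)}\right) = 15 \left(\frac{19}{145} + \frac{1}{2} \cdot 16 \cdot 14\right) = 15 \left(\frac{19}{145} + 112\right) = 15 \cdot \frac{16259}{145} = \frac{48777}{29}$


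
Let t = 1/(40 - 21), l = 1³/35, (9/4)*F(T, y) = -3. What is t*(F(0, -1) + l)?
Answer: -137/1995 ≈ -0.068672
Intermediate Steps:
F(T, y) = -4/3 (F(T, y) = (4/9)*(-3) = -4/3)
l = 1/35 (l = 1*(1/35) = 1/35 ≈ 0.028571)
t = 1/19 ≈ 0.052632
t*(F(0, -1) + l) = (-4/3 + 1/35)/19 = (1/19)*(-137/105) = -137/1995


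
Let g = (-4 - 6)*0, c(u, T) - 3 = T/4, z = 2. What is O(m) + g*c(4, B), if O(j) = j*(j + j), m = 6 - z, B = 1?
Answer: 32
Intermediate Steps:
c(u, T) = 3 + T/4
m = 4 (m = 6 - 1*2 = 6 - 2 = 4)
O(j) = 2*j² (O(j) = j*(2*j) = 2*j²)
g = 0 (g = -10*0 = 0)
O(m) + g*c(4, B) = 2*4² + 0*(3 + (¼)*1) = 2*16 + 0*(3 + ¼) = 32 + 0*(13/4) = 32 + 0 = 32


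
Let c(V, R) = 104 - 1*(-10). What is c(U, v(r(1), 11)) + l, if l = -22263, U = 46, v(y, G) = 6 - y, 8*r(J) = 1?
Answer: -22149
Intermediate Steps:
r(J) = ⅛ (r(J) = (⅛)*1 = ⅛)
c(V, R) = 114 (c(V, R) = 104 + 10 = 114)
c(U, v(r(1), 11)) + l = 114 - 22263 = -22149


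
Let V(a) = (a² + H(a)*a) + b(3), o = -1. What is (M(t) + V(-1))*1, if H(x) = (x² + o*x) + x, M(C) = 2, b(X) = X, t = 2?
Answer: 5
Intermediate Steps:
H(x) = x² (H(x) = (x² - x) + x = x²)
V(a) = 3 + a² + a³ (V(a) = (a² + a²*a) + 3 = (a² + a³) + 3 = 3 + a² + a³)
(M(t) + V(-1))*1 = (2 + (3 + (-1)² + (-1)³))*1 = (2 + (3 + 1 - 1))*1 = (2 + 3)*1 = 5*1 = 5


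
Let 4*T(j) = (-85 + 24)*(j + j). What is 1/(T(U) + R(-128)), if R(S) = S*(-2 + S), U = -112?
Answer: 1/20056 ≈ 4.9860e-5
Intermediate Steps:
T(j) = -61*j/2 (T(j) = ((-85 + 24)*(j + j))/4 = (-122*j)/4 = -61*j/2)
1/(T(U) + R(-128)) = 1/(-61/2*(-112) - 128*(-2 - 128)) = 1/(3416 - 128*(-130)) = 1/(3416 + 16640) = 1/20056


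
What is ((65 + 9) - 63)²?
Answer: 121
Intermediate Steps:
((65 + 9) - 63)² = (74 - 63)² = 11² = 121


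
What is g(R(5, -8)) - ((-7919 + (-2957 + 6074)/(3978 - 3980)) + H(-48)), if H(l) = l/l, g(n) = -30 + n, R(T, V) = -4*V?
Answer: 18957/2 ≈ 9478.5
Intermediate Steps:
H(l) = 1
g(R(5, -8)) - ((-7919 + (-2957 + 6074)/(3978 - 3980)) + H(-48)) = (-30 - 4*(-8)) - ((-7919 + (-2957 + 6074)/(3978 - 3980)) + 1) = (-30 + 32) - ((-7919 + 3117/(-2)) + 1) = 2 - ((-7919 + 3117*(-1/2)) + 1) = 2 - ((-7919 - 3117/2) + 1) = 2 - (-18955/2 + 1) = 2 - 1*(-18953/2) = 2 + 18953/2 = 18957/2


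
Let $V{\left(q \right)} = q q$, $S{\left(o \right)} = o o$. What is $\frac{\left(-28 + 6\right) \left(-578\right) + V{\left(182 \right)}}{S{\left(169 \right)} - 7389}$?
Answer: $\frac{11460}{5293} \approx 2.1651$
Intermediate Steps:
$S{\left(o \right)} = o^{2}$
$V{\left(q \right)} = q^{2}$
$\frac{\left(-28 + 6\right) \left(-578\right) + V{\left(182 \right)}}{S{\left(169 \right)} - 7389} = \frac{\left(-28 + 6\right) \left(-578\right) + 182^{2}}{169^{2} - 7389} = \frac{\left(-22\right) \left(-578\right) + 33124}{28561 - 7389} = \frac{12716 + 33124}{21172} = 45840 \cdot \frac{1}{21172} = \frac{11460}{5293}$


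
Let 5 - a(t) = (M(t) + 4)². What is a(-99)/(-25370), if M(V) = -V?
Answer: 5302/12685 ≈ 0.41797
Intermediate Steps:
a(t) = 5 - (4 - t)² (a(t) = 5 - (-t + 4)² = 5 - (4 - t)²)
a(-99)/(-25370) = (5 - (-4 - 99)²)/(-25370) = (5 - 1*(-103)²)*(-1/25370) = (5 - 1*10609)*(-1/25370) = (5 - 10609)*(-1/25370) = -10604*(-1/25370) = 5302/12685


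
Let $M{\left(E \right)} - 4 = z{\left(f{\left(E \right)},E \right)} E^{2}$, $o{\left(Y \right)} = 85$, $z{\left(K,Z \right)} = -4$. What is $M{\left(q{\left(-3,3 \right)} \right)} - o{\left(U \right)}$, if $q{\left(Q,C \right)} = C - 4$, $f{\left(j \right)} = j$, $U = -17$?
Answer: $-85$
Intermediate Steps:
$q{\left(Q,C \right)} = -4 + C$
$M{\left(E \right)} = 4 - 4 E^{2}$
$M{\left(q{\left(-3,3 \right)} \right)} - o{\left(U \right)} = \left(4 - 4 \left(-4 + 3\right)^{2}\right) - 85 = \left(4 - 4 \left(-1\right)^{2}\right) - 85 = \left(4 - 4\right) - 85 = 0 - 85 = -85$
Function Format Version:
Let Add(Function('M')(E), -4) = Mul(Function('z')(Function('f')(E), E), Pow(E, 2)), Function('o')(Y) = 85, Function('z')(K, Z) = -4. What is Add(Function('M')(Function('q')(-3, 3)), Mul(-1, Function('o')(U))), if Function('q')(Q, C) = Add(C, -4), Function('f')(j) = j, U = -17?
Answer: -85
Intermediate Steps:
Function('q')(Q, C) = Add(-4, C)
Function('M')(E) = Add(4, Mul(-4, Pow(E, 2)))
Add(Function('M')(Function('q')(-3, 3)), Mul(-1, Function('o')(U))) = Add(Add(4, Mul(-4, Pow(Add(-4, 3), 2))), Mul(-1, 85)) = Add(Add(4, Mul(-4, Pow(-1, 2))), -85) = Add(Add(4, Mul(-4, 1)), -85) = Add(Add(4, -4), -85) = Add(0, -85) = -85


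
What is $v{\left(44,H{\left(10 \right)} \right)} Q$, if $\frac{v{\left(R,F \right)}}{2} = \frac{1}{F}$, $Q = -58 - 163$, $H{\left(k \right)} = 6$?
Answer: $- \frac{221}{3} \approx -73.667$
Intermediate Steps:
$Q = -221$
$v{\left(R,F \right)} = \frac{2}{F}$
$v{\left(44,H{\left(10 \right)} \right)} Q = \frac{2}{6} \left(-221\right) = 2 \cdot \frac{1}{6} \left(-221\right) = \frac{1}{3} \left(-221\right) = - \frac{221}{3}$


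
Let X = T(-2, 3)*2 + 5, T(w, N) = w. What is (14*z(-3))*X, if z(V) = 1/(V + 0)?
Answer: -14/3 ≈ -4.6667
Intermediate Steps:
z(V) = 1/V
X = 1 (X = -2*2 + 5 = -4 + 5 = 1)
(14*z(-3))*X = (14/(-3))*1 = (14*(-1/3))*1 = -14/3*1 = -14/3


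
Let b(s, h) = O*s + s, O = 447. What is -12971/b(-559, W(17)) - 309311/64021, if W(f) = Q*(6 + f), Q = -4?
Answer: -10947279423/2290415296 ≈ -4.7796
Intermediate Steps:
W(f) = -24 - 4*f (W(f) = -4*(6 + f) = -24 - 4*f)
b(s, h) = 448*s (b(s, h) = 447*s + s = 448*s)
-12971/b(-559, W(17)) - 309311/64021 = -12971/(448*(-559)) - 309311/64021 = -12971/(-250432) - 309311*1/64021 = -12971*(-1/250432) - 309311/64021 = 1853/35776 - 309311/64021 = -10947279423/2290415296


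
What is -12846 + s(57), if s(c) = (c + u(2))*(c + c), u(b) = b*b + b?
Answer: -5664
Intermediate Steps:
u(b) = b + b² (u(b) = b² + b = b + b²)
s(c) = 2*c*(6 + c) (s(c) = (c + 2*(1 + 2))*(c + c) = (c + 2*3)*(2*c) = (c + 6)*(2*c) = (6 + c)*(2*c) = 2*c*(6 + c))
-12846 + s(57) = -12846 + 2*57*(6 + 57) = -12846 + 2*57*63 = -12846 + 7182 = -5664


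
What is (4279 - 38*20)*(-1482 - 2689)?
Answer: -14677749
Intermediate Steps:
(4279 - 38*20)*(-1482 - 2689) = (4279 - 760)*(-4171) = 3519*(-4171) = -14677749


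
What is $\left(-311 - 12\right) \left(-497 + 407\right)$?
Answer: $29070$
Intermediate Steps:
$\left(-311 - 12\right) \left(-497 + 407\right) = \left(-323\right) \left(-90\right) = 29070$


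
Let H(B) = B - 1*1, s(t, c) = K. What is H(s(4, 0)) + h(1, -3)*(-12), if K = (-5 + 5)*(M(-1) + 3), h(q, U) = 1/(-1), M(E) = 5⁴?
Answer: 11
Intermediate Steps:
M(E) = 625
h(q, U) = -1 (h(q, U) = 1*(-1) = -1)
K = 0 (K = (-5 + 5)*(625 + 3) = 0*628 = 0)
s(t, c) = 0
H(B) = -1 + B (H(B) = B - 1 = -1 + B)
H(s(4, 0)) + h(1, -3)*(-12) = (-1 + 0) - 1*(-12) = -1 + 12 = 11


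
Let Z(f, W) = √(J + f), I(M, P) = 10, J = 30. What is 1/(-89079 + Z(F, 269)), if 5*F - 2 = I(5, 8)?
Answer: -148465/13225113681 - √10/4408371227 ≈ -1.1227e-5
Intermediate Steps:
F = 12/5 (F = ⅖ + (⅕)*10 = ⅖ + 2 = 12/5 ≈ 2.4000)
Z(f, W) = √(30 + f)
1/(-89079 + Z(F, 269)) = 1/(-89079 + √(30 + 12/5)) = 1/(-89079 + √(162/5)) = 1/(-89079 + 9*√10/5)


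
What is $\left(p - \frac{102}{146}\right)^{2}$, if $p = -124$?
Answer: $\frac{82864609}{5329} \approx 15550.0$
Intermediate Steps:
$\left(p - \frac{102}{146}\right)^{2} = \left(-124 - \frac{102}{146}\right)^{2} = \left(-124 - \frac{51}{73}\right)^{2} = \left(- \frac{9103}{73}\right)^{2} = \frac{82864609}{5329}$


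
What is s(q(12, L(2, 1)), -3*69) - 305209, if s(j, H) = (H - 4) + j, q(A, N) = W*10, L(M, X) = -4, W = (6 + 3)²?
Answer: -304610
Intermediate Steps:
W = 81 (W = 9² = 81)
q(A, N) = 810 (q(A, N) = 81*10 = 810)
s(j, H) = -4 + H + j (s(j, H) = (-4 + H) + j = -4 + H + j)
s(q(12, L(2, 1)), -3*69) - 305209 = (-4 - 3*69 + 810) - 305209 = (-4 - 207 + 810) - 305209 = 599 - 305209 = -304610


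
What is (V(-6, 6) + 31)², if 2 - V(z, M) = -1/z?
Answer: 38809/36 ≈ 1078.0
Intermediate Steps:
V(z, M) = 2 + 1/z (V(z, M) = 2 - (-1)/z = 2 + 1/z)
(V(-6, 6) + 31)² = ((2 + 1/(-6)) + 31)² = ((2 - ⅙) + 31)² = (11/6 + 31)² = (197/6)² = 38809/36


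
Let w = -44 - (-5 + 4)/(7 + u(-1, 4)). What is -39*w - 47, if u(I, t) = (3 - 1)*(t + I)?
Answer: 1666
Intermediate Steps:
u(I, t) = 2*I + 2*t (u(I, t) = 2*(I + t) = 2*I + 2*t)
w = -571/13 (w = -44 - (-5 + 4)/(7 + (2*(-1) + 2*4)) = -44 - (-1)/(7 + (-2 + 8)) = -44 - (-1)/(7 + 6) = -44 - (-1)/13 = -44 - 1*(-1/13) = -44 + 1/13 = -571/13 ≈ -43.923)
-39*w - 47 = -39*(-571/13) - 47 = 1713 - 47 = 1666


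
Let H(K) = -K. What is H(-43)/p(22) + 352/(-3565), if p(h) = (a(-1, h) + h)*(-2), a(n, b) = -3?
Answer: -166671/135470 ≈ -1.2303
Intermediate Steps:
p(h) = 6 - 2*h (p(h) = (-3 + h)*(-2) = 6 - 2*h)
H(-43)/p(22) + 352/(-3565) = (-1*(-43))/(6 - 2*22) + 352/(-3565) = 43/(6 - 44) + 352*(-1/3565) = 43/(-38) - 352/3565 = 43*(-1/38) - 352/3565 = -43/38 - 352/3565 = -166671/135470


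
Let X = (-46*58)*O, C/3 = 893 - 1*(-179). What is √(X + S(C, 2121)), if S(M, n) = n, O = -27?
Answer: √74157 ≈ 272.32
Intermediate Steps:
C = 3216 (C = 3*(893 - 1*(-179)) = 3*(893 + 179) = 3*1072 = 3216)
X = 72036 (X = -46*58*(-27) = -2668*(-27) = 72036)
√(X + S(C, 2121)) = √(72036 + 2121) = √74157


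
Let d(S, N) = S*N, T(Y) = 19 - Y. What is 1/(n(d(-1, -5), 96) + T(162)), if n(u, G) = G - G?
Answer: -1/143 ≈ -0.0069930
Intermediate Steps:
d(S, N) = N*S
n(u, G) = 0
1/(n(d(-1, -5), 96) + T(162)) = 1/(0 + (19 - 1*162)) = 1/(0 + (19 - 162)) = 1/(0 - 143) = 1/(-143) = -1/143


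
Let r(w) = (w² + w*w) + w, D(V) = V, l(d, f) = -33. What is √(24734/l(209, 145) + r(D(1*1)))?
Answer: I*√812955/33 ≈ 27.322*I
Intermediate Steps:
r(w) = w + 2*w² (r(w) = (w² + w²) + w = 2*w² + w = w + 2*w²)
√(24734/l(209, 145) + r(D(1*1))) = √(24734/(-33) + (1*1)*(1 + 2*(1*1))) = √(24734*(-1/33) + 1*(1 + 2*1)) = √(-24734/33 + 1*(1 + 2)) = √(-24734/33 + 1*3) = √(-24734/33 + 3) = √(-24635/33) = I*√812955/33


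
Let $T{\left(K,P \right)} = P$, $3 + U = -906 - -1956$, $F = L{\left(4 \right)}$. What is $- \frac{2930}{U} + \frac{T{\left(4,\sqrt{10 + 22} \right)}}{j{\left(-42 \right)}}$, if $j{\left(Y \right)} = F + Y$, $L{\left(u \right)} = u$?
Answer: $- \frac{2930}{1047} - \frac{2 \sqrt{2}}{19} \approx -2.9473$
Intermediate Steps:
$F = 4$
$j{\left(Y \right)} = 4 + Y$
$U = 1047$ ($U = -3 - -1050 = -3 + \left(-906 + 1956\right) = -3 + 1050 = 1047$)
$- \frac{2930}{U} + \frac{T{\left(4,\sqrt{10 + 22} \right)}}{j{\left(-42 \right)}} = - \frac{2930}{1047} + \frac{\sqrt{10 + 22}}{4 - 42} = \left(-2930\right) \frac{1}{1047} + \frac{\sqrt{32}}{-38} = - \frac{2930}{1047} + 4 \sqrt{2} \left(- \frac{1}{38}\right) = - \frac{2930}{1047} - \frac{2 \sqrt{2}}{19}$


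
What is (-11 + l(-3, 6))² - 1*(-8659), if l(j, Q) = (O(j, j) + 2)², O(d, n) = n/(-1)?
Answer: 8855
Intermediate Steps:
O(d, n) = -n (O(d, n) = n*(-1) = -n)
l(j, Q) = (2 - j)² (l(j, Q) = (-j + 2)² = (2 - j)²)
(-11 + l(-3, 6))² - 1*(-8659) = (-11 + (-2 - 3)²)² - 1*(-8659) = (-11 + (-5)²)² + 8659 = (-11 + 25)² + 8659 = 14² + 8659 = 196 + 8659 = 8855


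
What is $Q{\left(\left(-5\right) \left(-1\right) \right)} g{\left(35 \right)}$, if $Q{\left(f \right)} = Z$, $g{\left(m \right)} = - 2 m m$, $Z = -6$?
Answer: $14700$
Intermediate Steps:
$g{\left(m \right)} = - 2 m^{2}$
$Q{\left(f \right)} = -6$
$Q{\left(\left(-5\right) \left(-1\right) \right)} g{\left(35 \right)} = - 6 \left(- 2 \cdot 35^{2}\right) = - 6 \left(\left(-2\right) 1225\right) = \left(-6\right) \left(-2450\right) = 14700$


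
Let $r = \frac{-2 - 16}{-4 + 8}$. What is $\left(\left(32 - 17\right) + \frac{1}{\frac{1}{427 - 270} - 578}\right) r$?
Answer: $- \frac{6124581}{90745} \approx -67.492$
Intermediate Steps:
$r = - \frac{9}{2}$ ($r = - \frac{18}{4} = \left(-18\right) \frac{1}{4} = - \frac{9}{2} \approx -4.5$)
$\left(\left(32 - 17\right) + \frac{1}{\frac{1}{427 - 270} - 578}\right) r = \left(\left(32 - 17\right) + \frac{1}{\frac{1}{427 - 270} - 578}\right) \left(- \frac{9}{2}\right) = \left(15 + \frac{1}{\frac{1}{157} - 578}\right) \left(- \frac{9}{2}\right) = \left(15 + \frac{1}{- \frac{90745}{157}}\right) \left(- \frac{9}{2}\right) = \left(15 - \frac{157}{90745}\right) \left(- \frac{9}{2}\right) = \frac{1361018}{90745} \left(- \frac{9}{2}\right) = - \frac{6124581}{90745}$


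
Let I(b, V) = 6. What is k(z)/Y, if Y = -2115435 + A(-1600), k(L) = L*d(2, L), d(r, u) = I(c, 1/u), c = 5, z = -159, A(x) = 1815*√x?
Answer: 44847222/99563022205 + 307824*I/19912604441 ≈ 0.00045044 + 1.5459e-5*I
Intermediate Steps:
d(r, u) = 6
k(L) = 6*L (k(L) = L*6 = 6*L)
Y = -2115435 + 72600*I (Y = -2115435 + 1815*√(-1600) = -2115435 + 1815*(40*I) = -2115435 + 72600*I ≈ -2.1154e+6 + 72600.0*I)
k(z)/Y = (6*(-159))/(-2115435 + 72600*I) = -106*(-2115435 - 72600*I)/497815111025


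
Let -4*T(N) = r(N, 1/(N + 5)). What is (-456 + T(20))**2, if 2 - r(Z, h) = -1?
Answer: 3337929/16 ≈ 2.0862e+5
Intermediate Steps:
r(Z, h) = 3 (r(Z, h) = 2 - 1*(-1) = 2 + 1 = 3)
T(N) = -3/4 (T(N) = -1/4*3 = -3/4)
(-456 + T(20))**2 = (-456 - 3/4)**2 = (-1827/4)**2 = 3337929/16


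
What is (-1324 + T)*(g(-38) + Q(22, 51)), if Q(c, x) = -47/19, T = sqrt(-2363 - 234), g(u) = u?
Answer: 1018156/19 - 5383*I*sqrt(53)/19 ≈ 53587.0 - 2062.6*I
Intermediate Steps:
T = 7*I*sqrt(53) (T = sqrt(-2597) = 7*I*sqrt(53) ≈ 50.961*I)
Q(c, x) = -47/19 (Q(c, x) = -47*1/19 = -47/19)
(-1324 + T)*(g(-38) + Q(22, 51)) = (-1324 + 7*I*sqrt(53))*(-38 - 47/19) = (-1324 + 7*I*sqrt(53))*(-769/19) = 1018156/19 - 5383*I*sqrt(53)/19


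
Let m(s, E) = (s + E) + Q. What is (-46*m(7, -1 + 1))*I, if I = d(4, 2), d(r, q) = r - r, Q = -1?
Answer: 0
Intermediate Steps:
d(r, q) = 0
I = 0
m(s, E) = -1 + E + s (m(s, E) = (s + E) - 1 = (E + s) - 1 = -1 + E + s)
(-46*m(7, -1 + 1))*I = -46*(-1 + (-1 + 1) + 7)*0 = -46*(-1 + 0 + 7)*0 = -46*6*0 = -276*0 = 0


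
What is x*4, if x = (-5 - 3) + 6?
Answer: -8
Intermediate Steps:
x = -2 (x = -8 + 6 = -2)
x*4 = -2*4 = -8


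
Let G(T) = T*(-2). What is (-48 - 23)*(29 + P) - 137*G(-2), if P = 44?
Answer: -5731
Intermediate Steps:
G(T) = -2*T
(-48 - 23)*(29 + P) - 137*G(-2) = (-48 - 23)*(29 + 44) - (-274)*(-2) = -71*73 - 137*4 = -5183 - 548 = -5731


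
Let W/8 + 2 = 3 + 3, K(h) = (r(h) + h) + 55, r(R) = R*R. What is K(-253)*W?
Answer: 2041952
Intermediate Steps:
r(R) = R²
K(h) = 55 + h + h² (K(h) = (h² + h) + 55 = (h + h²) + 55 = 55 + h + h²)
W = 32 (W = -16 + 8*(3 + 3) = -16 + 8*6 = -16 + 48 = 32)
K(-253)*W = (55 - 253 + (-253)²)*32 = (55 - 253 + 64009)*32 = 63811*32 = 2041952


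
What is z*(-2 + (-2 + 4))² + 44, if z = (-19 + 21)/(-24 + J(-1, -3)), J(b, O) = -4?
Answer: 44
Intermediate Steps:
z = -1/14 (z = (-19 + 21)/(-24 - 4) = 2/(-28) = 2*(-1/28) = -1/14 ≈ -0.071429)
z*(-2 + (-2 + 4))² + 44 = -(-2 + (-2 + 4))²/14 + 44 = -(-2 + 2)²/14 + 44 = -1/14*0² + 44 = -1/14*0 + 44 = 0 + 44 = 44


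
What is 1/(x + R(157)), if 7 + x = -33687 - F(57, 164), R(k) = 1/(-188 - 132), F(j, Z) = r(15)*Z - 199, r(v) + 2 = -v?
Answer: -320/9826241 ≈ -3.2566e-5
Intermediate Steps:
r(v) = -2 - v
F(j, Z) = -199 - 17*Z (F(j, Z) = (-2 - 1*15)*Z - 199 = (-2 - 15)*Z - 199 = -17*Z - 199 = -199 - 17*Z)
R(k) = -1/320 (R(k) = 1/(-320) = -1/320)
x = -30707 (x = -7 + (-33687 - (-199 - 17*164)) = -7 + (-33687 - (-199 - 2788)) = -7 + (-33687 - 1*(-2987)) = -7 + (-33687 + 2987) = -7 - 30700 = -30707)
1/(x + R(157)) = 1/(-30707 - 1/320) = 1/(-9826241/320) = -320/9826241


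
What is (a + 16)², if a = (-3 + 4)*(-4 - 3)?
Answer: 81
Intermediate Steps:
a = -7 (a = 1*(-7) = -7)
(a + 16)² = (-7 + 16)² = 9² = 81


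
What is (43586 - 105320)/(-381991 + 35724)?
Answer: 61734/346267 ≈ 0.17828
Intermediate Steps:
(43586 - 105320)/(-381991 + 35724) = -61734/(-346267) = -61734*(-1/346267) = 61734/346267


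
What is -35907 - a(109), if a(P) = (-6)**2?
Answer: -35943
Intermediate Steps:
a(P) = 36
-35907 - a(109) = -35907 - 1*36 = -35907 - 36 = -35943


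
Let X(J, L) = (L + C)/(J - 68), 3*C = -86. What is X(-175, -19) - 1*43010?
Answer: -31354147/729 ≈ -43010.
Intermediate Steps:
C = -86/3 (C = (⅓)*(-86) = -86/3 ≈ -28.667)
X(J, L) = (-86/3 + L)/(-68 + J) (X(J, L) = (L - 86/3)/(J - 68) = (-86/3 + L)/(-68 + J))
X(-175, -19) - 1*43010 = (-86/3 - 19)/(-68 - 175) - 1*43010 = -143/3/(-243) - 43010 = -1/243*(-143/3) - 43010 = 143/729 - 43010 = -31354147/729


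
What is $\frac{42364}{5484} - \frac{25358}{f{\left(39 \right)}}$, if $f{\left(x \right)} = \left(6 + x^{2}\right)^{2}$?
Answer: $\frac{8220192007}{1065600153} \approx 7.7141$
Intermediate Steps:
$\frac{42364}{5484} - \frac{25358}{f{\left(39 \right)}} = \frac{42364}{5484} - \frac{25358}{\left(6 + 39^{2}\right)^{2}} = 42364 \cdot \frac{1}{5484} - \frac{25358}{\left(6 + 1521\right)^{2}} = \frac{10591}{1371} - \frac{25358}{1527^{2}} = \frac{10591}{1371} - \frac{25358}{2331729} = \frac{8220192007}{1065600153}$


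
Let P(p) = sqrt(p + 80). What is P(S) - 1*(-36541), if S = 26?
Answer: 36541 + sqrt(106) ≈ 36551.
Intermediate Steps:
P(p) = sqrt(80 + p)
P(S) - 1*(-36541) = sqrt(80 + 26) - 1*(-36541) = sqrt(106) + 36541 = 36541 + sqrt(106)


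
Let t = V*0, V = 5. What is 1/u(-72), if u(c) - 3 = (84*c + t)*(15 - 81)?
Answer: 1/399171 ≈ 2.5052e-6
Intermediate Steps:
t = 0 (t = 5*0 = 0)
u(c) = 3 - 5544*c (u(c) = 3 + (84*c + 0)*(15 - 81) = 3 + (84*c)*(-66) = 3 - 5544*c)
1/u(-72) = 1/(3 - 5544*(-72)) = 1/(3 + 399168) = 1/399171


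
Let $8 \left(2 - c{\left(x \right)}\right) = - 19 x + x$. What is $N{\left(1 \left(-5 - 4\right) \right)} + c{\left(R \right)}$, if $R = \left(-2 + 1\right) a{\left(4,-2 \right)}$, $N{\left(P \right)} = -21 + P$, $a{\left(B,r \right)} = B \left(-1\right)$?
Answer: $-19$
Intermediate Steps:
$a{\left(B,r \right)} = - B$
$R = 4$ ($R = \left(-2 + 1\right) \left(\left(-1\right) 4\right) = \left(-1\right) \left(-4\right) = 4$)
$c{\left(x \right)} = 2 + \frac{9 x}{4}$ ($c{\left(x \right)} = 2 - \frac{- 19 x + x}{8} = 2 - \frac{\left(-18\right) x}{8} = 2 + \frac{9 x}{4}$)
$N{\left(1 \left(-5 - 4\right) \right)} + c{\left(R \right)} = \left(-21 + 1 \left(-5 - 4\right)\right) + \left(2 + \frac{9}{4} \cdot 4\right) = \left(-21 + 1 \left(-9\right)\right) + \left(2 + 9\right) = \left(-21 - 9\right) + 11 = -30 + 11 = -19$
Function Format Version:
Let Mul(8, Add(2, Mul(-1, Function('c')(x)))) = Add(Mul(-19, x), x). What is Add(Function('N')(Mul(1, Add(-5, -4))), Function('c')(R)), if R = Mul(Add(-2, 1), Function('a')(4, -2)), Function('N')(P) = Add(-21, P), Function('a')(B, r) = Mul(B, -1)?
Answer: -19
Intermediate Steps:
Function('a')(B, r) = Mul(-1, B)
R = 4 (R = Mul(Add(-2, 1), Mul(-1, 4)) = Mul(-1, -4) = 4)
Function('c')(x) = Add(2, Mul(Rational(9, 4), x)) (Function('c')(x) = Add(2, Mul(Rational(-1, 8), Add(Mul(-19, x), x))) = Add(2, Mul(Rational(-1, 8), Mul(-18, x))) = Add(2, Mul(Rational(9, 4), x)))
Add(Function('N')(Mul(1, Add(-5, -4))), Function('c')(R)) = Add(Add(-21, Mul(1, Add(-5, -4))), Add(2, Mul(Rational(9, 4), 4))) = Add(Add(-21, Mul(1, -9)), Add(2, 9)) = Add(Add(-21, -9), 11) = Add(-30, 11) = -19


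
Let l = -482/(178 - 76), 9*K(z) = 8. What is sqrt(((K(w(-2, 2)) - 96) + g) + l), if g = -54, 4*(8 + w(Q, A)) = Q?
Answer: I*sqrt(400129)/51 ≈ 12.403*I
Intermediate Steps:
w(Q, A) = -8 + Q/4
K(z) = 8/9 (K(z) = (1/9)*8 = 8/9)
l = -241/51 (l = -482/102 = -482*1/102 = -241/51 ≈ -4.7255)
sqrt(((K(w(-2, 2)) - 96) + g) + l) = sqrt(((8/9 - 96) - 54) - 241/51) = sqrt((-856/9 - 54) - 241/51) = sqrt(-1342/9 - 241/51) = sqrt(-23537/153) = I*sqrt(400129)/51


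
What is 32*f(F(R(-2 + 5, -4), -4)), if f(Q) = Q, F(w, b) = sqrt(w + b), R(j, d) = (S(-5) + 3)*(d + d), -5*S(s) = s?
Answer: 192*I ≈ 192.0*I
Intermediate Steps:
S(s) = -s/5
R(j, d) = 8*d (R(j, d) = (-1/5*(-5) + 3)*(d + d) = (1 + 3)*(2*d) = 4*(2*d) = 8*d)
F(w, b) = sqrt(b + w)
32*f(F(R(-2 + 5, -4), -4)) = 32*sqrt(-4 + 8*(-4)) = 32*sqrt(-4 - 32) = 32*sqrt(-36) = 32*(6*I) = 192*I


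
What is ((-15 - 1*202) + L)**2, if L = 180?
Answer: 1369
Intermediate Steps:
((-15 - 1*202) + L)**2 = ((-15 - 1*202) + 180)**2 = ((-15 - 202) + 180)**2 = (-217 + 180)**2 = (-37)**2 = 1369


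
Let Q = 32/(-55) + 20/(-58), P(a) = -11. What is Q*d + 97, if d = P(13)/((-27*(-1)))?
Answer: 381233/3915 ≈ 97.378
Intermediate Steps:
d = -11/27 (d = -11/((-27*(-1))) = -11/27 ≈ -0.40741)
Q = -1478/1595 (Q = 32*(-1/55) + 20*(-1/58) = -32/55 - 10/29 = -1478/1595 ≈ -0.92665)
Q*d + 97 = -1478/1595*(-11/27) + 97 = 1478/3915 + 97 = 381233/3915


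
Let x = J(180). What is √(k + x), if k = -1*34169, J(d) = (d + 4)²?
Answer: I*√313 ≈ 17.692*I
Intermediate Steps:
J(d) = (4 + d)²
x = 33856 (x = (4 + 180)² = 184² = 33856)
k = -34169
√(k + x) = √(-34169 + 33856) = √(-313) = I*√313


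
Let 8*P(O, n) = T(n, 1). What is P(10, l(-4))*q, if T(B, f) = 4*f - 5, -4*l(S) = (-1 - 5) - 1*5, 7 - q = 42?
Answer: 35/8 ≈ 4.3750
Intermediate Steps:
q = -35 (q = 7 - 1*42 = 7 - 42 = -35)
l(S) = 11/4 (l(S) = -((-1 - 5) - 1*5)/4 = -(-6 - 5)/4 = -¼*(-11) = 11/4)
T(B, f) = -5 + 4*f
P(O, n) = -⅛ (P(O, n) = (-5 + 4*1)/8 = (-5 + 4)/8 = (⅛)*(-1) = -⅛)
P(10, l(-4))*q = -⅛*(-35) = 35/8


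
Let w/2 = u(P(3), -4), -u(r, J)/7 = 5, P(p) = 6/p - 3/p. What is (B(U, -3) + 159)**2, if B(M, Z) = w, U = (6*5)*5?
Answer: 7921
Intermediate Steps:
P(p) = 3/p
U = 150 (U = 30*5 = 150)
u(r, J) = -35 (u(r, J) = -7*5 = -35)
w = -70 (w = 2*(-35) = -70)
B(M, Z) = -70
(B(U, -3) + 159)**2 = (-70 + 159)**2 = 89**2 = 7921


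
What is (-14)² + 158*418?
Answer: 66240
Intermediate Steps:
(-14)² + 158*418 = 196 + 66044 = 66240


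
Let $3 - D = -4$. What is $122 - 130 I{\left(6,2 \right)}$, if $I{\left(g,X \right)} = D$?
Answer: $-788$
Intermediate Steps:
$D = 7$ ($D = 3 - -4 = 3 + 4 = 7$)
$I{\left(g,X \right)} = 7$
$122 - 130 I{\left(6,2 \right)} = 122 - 910 = -788$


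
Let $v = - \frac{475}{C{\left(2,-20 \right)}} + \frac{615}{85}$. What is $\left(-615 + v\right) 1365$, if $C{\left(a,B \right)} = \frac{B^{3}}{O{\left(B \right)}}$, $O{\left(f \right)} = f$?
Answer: $- \frac{226091775}{272} \approx -8.3122 \cdot 10^{5}$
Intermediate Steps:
$C{\left(a,B \right)} = B^{2}$ ($C{\left(a,B \right)} = \frac{B^{3}}{B} = B^{2}$)
$v = \frac{1645}{272}$ ($v = - \frac{475}{\left(-20\right)^{2}} + \frac{615}{85} = - \frac{475}{400} + 615 \cdot \frac{1}{85} = \left(-475\right) \frac{1}{400} + \frac{123}{17} = - \frac{19}{16} + \frac{123}{17} = \frac{1645}{272} \approx 6.0478$)
$\left(-615 + v\right) 1365 = \left(-615 + \frac{1645}{272}\right) 1365 = \left(- \frac{165635}{272}\right) 1365 = - \frac{226091775}{272}$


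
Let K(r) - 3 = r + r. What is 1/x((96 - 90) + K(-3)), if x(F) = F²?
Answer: ⅑ ≈ 0.11111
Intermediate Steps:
K(r) = 3 + 2*r (K(r) = 3 + (r + r) = 3 + 2*r)
1/x((96 - 90) + K(-3)) = 1/(((96 - 90) + (3 + 2*(-3)))²) = 1/((6 + (3 - 6))²) = 1/((6 - 3)²) = 1/(3²) = 1/9 = ⅑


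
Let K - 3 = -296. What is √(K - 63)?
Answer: 2*I*√89 ≈ 18.868*I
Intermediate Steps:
K = -293 (K = 3 - 296 = -293)
√(K - 63) = √(-293 - 63) = √(-356) = 2*I*√89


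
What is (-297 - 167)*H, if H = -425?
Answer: 197200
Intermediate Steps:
(-297 - 167)*H = (-297 - 167)*(-425) = -464*(-425) = 197200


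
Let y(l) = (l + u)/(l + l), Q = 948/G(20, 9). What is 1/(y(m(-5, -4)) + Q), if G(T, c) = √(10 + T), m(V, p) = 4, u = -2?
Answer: -20/2396539 + 2528*√30/2396539 ≈ 0.0057693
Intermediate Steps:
Q = 158*√30/5 (Q = 948/(√(10 + 20)) = 948/(√30) = 948*(√30/30) = 158*√30/5 ≈ 173.08)
y(l) = (-2 + l)/(2*l) (y(l) = (l - 2)/(l + l) = (-2 + l)/((2*l)) = (-2 + l)*(1/(2*l)) = (-2 + l)/(2*l))
1/(y(m(-5, -4)) + Q) = 1/((½)*(-2 + 4)/4 + 158*√30/5) = 1/((½)*(¼)*2 + 158*√30/5) = 1/(¼ + 158*√30/5)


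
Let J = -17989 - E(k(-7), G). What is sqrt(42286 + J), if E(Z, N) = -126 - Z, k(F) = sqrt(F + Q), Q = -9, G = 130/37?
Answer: sqrt(24423 + 4*I) ≈ 156.28 + 0.013*I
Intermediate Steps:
G = 130/37 (G = 130*(1/37) = 130/37 ≈ 3.5135)
k(F) = sqrt(-9 + F) (k(F) = sqrt(F - 9) = sqrt(-9 + F))
J = -17863 + 4*I (J = -17989 - (-126 - sqrt(-9 - 7)) = -17989 - (-126 - sqrt(-16)) = -17989 - (-126 - 4*I) = -17989 + (126 + 4*I) = -17863 + 4*I ≈ -17863.0 + 4.0*I)
sqrt(42286 + J) = sqrt(42286 + (-17863 + 4*I)) = sqrt(24423 + 4*I)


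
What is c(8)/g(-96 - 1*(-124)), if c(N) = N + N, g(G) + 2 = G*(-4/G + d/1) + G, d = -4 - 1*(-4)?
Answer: 8/11 ≈ 0.72727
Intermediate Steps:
d = 0 (d = -4 + 4 = 0)
g(G) = -6 + G (g(G) = -2 + (G*(-4/G + 0/1) + G) = -2 + (G*(-4/G + 0*1) + G) = -2 + (G*(-4/G + 0) + G) = -2 + (G*(-4/G) + G) = -2 + (-4 + G) = -6 + G)
c(N) = 2*N
c(8)/g(-96 - 1*(-124)) = (2*8)/(-6 + (-96 - 1*(-124))) = 16/(-6 + (-96 + 124)) = 16/(-6 + 28) = 16/22 = 16*(1/22) = 8/11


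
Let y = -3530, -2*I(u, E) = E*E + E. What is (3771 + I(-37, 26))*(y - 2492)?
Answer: -20595240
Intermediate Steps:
I(u, E) = -E/2 - E²/2 (I(u, E) = -(E*E + E)/2 = -(E² + E)/2 = -(E + E²)/2 = -E/2 - E²/2)
(3771 + I(-37, 26))*(y - 2492) = (3771 - ½*26*(1 + 26))*(-3530 - 2492) = (3771 - ½*26*27)*(-6022) = (3771 - 351)*(-6022) = 3420*(-6022) = -20595240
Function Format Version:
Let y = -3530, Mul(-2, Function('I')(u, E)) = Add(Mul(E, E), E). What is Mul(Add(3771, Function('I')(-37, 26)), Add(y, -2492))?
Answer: -20595240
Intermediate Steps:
Function('I')(u, E) = Add(Mul(Rational(-1, 2), E), Mul(Rational(-1, 2), Pow(E, 2))) (Function('I')(u, E) = Mul(Rational(-1, 2), Add(Mul(E, E), E)) = Mul(Rational(-1, 2), Add(Pow(E, 2), E)) = Mul(Rational(-1, 2), Add(E, Pow(E, 2))) = Add(Mul(Rational(-1, 2), E), Mul(Rational(-1, 2), Pow(E, 2))))
Mul(Add(3771, Function('I')(-37, 26)), Add(y, -2492)) = Mul(Add(3771, Mul(Rational(-1, 2), 26, Add(1, 26))), Add(-3530, -2492)) = Mul(Add(3771, Mul(Rational(-1, 2), 26, 27)), -6022) = Mul(Add(3771, -351), -6022) = Mul(3420, -6022) = -20595240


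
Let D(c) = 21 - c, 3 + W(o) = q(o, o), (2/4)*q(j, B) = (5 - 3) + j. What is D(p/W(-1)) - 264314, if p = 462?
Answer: -263831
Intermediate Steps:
q(j, B) = 4 + 2*j (q(j, B) = 2*((5 - 3) + j) = 2*(2 + j) = 4 + 2*j)
W(o) = 1 + 2*o (W(o) = -3 + (4 + 2*o) = 1 + 2*o)
D(p/W(-1)) - 264314 = (21 - 462/(1 + 2*(-1))) - 264314 = (21 - 462/(1 - 2)) - 264314 = (21 - 462/(-1)) - 264314 = (21 - 462*(-1)) - 264314 = (21 - 1*(-462)) - 264314 = (21 + 462) - 264314 = 483 - 264314 = -263831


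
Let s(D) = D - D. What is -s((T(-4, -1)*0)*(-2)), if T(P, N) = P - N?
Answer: 0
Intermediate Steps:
s(D) = 0
-s((T(-4, -1)*0)*(-2)) = -1*0 = 0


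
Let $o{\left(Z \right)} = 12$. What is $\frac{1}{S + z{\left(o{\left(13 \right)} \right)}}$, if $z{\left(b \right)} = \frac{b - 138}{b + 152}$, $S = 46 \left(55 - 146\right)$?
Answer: $- \frac{82}{343315} \approx -0.00023885$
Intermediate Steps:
$S = -4186$ ($S = 46 \left(-91\right) = -4186$)
$z{\left(b \right)} = \frac{-138 + b}{152 + b}$
$\frac{1}{S + z{\left(o{\left(13 \right)} \right)}} = \frac{1}{-4186 + \frac{-138 + 12}{152 + 12}} = \frac{1}{-4186 + \frac{1}{164} \left(-126\right)} = \frac{1}{-4186 - \frac{63}{82}} = \frac{1}{- \frac{343315}{82}} = - \frac{82}{343315}$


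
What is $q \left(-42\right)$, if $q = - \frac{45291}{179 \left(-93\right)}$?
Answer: $- \frac{20454}{179} \approx -114.27$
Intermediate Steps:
$q = \frac{487}{179}$ ($q = - \frac{45291}{-16647} = \left(-45291\right) \left(- \frac{1}{16647}\right) = \frac{487}{179} \approx 2.7207$)
$q \left(-42\right) = \frac{487}{179} \left(-42\right) = - \frac{20454}{179}$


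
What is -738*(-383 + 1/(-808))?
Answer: 114192585/404 ≈ 2.8266e+5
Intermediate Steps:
-738*(-383 + 1/(-808)) = -738*(-383 - 1/808) = -738*(-309465/808) = 114192585/404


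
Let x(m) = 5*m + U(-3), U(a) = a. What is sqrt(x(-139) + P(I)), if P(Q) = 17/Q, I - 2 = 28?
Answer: 7*I*sqrt(12810)/30 ≈ 26.409*I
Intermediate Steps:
I = 30 (I = 2 + 28 = 30)
x(m) = -3 + 5*m (x(m) = 5*m - 3 = -3 + 5*m)
sqrt(x(-139) + P(I)) = sqrt((-3 + 5*(-139)) + 17/30) = sqrt((-3 - 695) + 17*(1/30)) = sqrt(-698 + 17/30) = sqrt(-20923/30) = 7*I*sqrt(12810)/30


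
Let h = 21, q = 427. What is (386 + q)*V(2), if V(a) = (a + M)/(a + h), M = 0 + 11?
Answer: 10569/23 ≈ 459.52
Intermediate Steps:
M = 11
V(a) = (11 + a)/(21 + a) (V(a) = (a + 11)/(a + 21) = (11 + a)/(21 + a))
(386 + q)*V(2) = (386 + 427)*((11 + 2)/(21 + 2)) = 813*(13/23) = 10569/23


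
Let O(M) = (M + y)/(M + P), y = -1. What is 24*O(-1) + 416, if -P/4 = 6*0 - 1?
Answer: 400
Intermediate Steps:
P = 4 (P = -4*(6*0 - 1) = -4*(0 - 1) = -4*(-1) = 4)
O(M) = (-1 + M)/(4 + M) (O(M) = (M - 1)/(M + 4) = (-1 + M)/(4 + M))
24*O(-1) + 416 = 24*((-1 - 1)/(4 - 1)) + 416 = 24*(-2/3) + 416 = 24*((⅓)*(-2)) + 416 = 24*(-⅔) + 416 = -16 + 416 = 400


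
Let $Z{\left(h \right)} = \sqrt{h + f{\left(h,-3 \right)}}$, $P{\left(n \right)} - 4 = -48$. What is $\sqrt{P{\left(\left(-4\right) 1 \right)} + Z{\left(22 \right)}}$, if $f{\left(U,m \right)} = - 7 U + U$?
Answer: $\sqrt{-44 + i \sqrt{110}} \approx 0.78509 + 6.6796 i$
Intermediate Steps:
$P{\left(n \right)} = -44$ ($P{\left(n \right)} = 4 - 48 = -44$)
$f{\left(U,m \right)} = - 6 U$
$Z{\left(h \right)} = \sqrt{5} \sqrt{- h}$ ($Z{\left(h \right)} = \sqrt{h - 6 h} = \sqrt{- 5 h} = \sqrt{5} \sqrt{- h}$)
$\sqrt{P{\left(\left(-4\right) 1 \right)} + Z{\left(22 \right)}} = \sqrt{-44 + \sqrt{5} \sqrt{\left(-1\right) 22}} = \sqrt{-44 + \sqrt{5} \sqrt{-22}} = \sqrt{-44 + \sqrt{5} i \sqrt{22}} = \sqrt{-44 + i \sqrt{110}}$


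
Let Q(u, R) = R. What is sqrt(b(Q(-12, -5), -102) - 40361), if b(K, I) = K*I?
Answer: I*sqrt(39851) ≈ 199.63*I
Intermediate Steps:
b(K, I) = I*K
sqrt(b(Q(-12, -5), -102) - 40361) = sqrt(-102*(-5) - 40361) = sqrt(510 - 40361) = sqrt(-39851) = I*sqrt(39851)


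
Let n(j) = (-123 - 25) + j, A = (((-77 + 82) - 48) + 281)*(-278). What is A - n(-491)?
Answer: -65525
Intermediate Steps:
A = -66164 (A = ((5 - 48) + 281)*(-278) = (-43 + 281)*(-278) = 238*(-278) = -66164)
n(j) = -148 + j
A - n(-491) = -66164 - (-148 - 491) = -66164 - 1*(-639) = -66164 + 639 = -65525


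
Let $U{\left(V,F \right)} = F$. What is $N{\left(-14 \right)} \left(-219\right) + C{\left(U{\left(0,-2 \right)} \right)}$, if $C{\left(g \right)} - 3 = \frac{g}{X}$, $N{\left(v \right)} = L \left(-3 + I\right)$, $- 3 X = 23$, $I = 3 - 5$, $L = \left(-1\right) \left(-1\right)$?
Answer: $\frac{25260}{23} \approx 1098.3$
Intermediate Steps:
$L = 1$
$I = -2$
$X = - \frac{23}{3}$ ($X = \left(- \frac{1}{3}\right) 23 = - \frac{23}{3} \approx -7.6667$)
$N{\left(v \right)} = -5$ ($N{\left(v \right)} = 1 \left(-3 - 2\right) = 1 \left(-5\right) = -5$)
$C{\left(g \right)} = 3 - \frac{3 g}{23}$ ($C{\left(g \right)} = 3 + \frac{g}{- \frac{23}{3}} = 3 + g \left(- \frac{3}{23}\right) = 3 - \frac{3 g}{23}$)
$N{\left(-14 \right)} \left(-219\right) + C{\left(U{\left(0,-2 \right)} \right)} = \left(-5\right) \left(-219\right) + \left(3 - - \frac{6}{23}\right) = 1095 + \left(3 + \frac{6}{23}\right) = 1095 + \frac{75}{23} = \frac{25260}{23}$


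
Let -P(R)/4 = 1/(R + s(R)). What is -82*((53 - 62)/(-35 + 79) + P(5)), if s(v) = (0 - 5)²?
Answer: 9143/330 ≈ 27.706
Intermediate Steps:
s(v) = 25 (s(v) = (-5)² = 25)
P(R) = -4/(25 + R) (P(R) = -4/(R + 25) = -4/(25 + R))
-82*((53 - 62)/(-35 + 79) + P(5)) = -82*((53 - 62)/(-35 + 79) - 4/(25 + 5)) = -82*(-9/44 - 4/30) = -82*(-9*1/44 - 4*1/30) = -82*(-9/44 - 2/15) = -82*(-223/660) = 9143/330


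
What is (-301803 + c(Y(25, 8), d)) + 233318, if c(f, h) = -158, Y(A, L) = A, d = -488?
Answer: -68643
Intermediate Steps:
(-301803 + c(Y(25, 8), d)) + 233318 = (-301803 - 158) + 233318 = -301961 + 233318 = -68643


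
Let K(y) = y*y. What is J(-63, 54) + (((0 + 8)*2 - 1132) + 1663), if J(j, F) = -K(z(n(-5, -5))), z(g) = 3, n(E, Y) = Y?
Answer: 538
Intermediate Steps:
K(y) = y**2
J(j, F) = -9 (J(j, F) = -1*3**2 = -1*9 = -9)
J(-63, 54) + (((0 + 8)*2 - 1132) + 1663) = -9 + (((0 + 8)*2 - 1132) + 1663) = -9 + ((8*2 - 1132) + 1663) = -9 + ((16 - 1132) + 1663) = -9 + (-1116 + 1663) = -9 + 547 = 538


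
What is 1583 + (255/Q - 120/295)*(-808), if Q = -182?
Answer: 16341979/5369 ≈ 3043.8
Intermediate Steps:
1583 + (255/Q - 120/295)*(-808) = 1583 + (255/(-182) - 120/295)*(-808) = 1583 + (255*(-1/182) - 120*1/295)*(-808) = 1583 + (-255/182 - 24/59)*(-808) = 1583 - 19413/10738*(-808) = 1583 + 7842852/5369 = 16341979/5369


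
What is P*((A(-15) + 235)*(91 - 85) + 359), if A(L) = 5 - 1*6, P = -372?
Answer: -655836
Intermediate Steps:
A(L) = -1 (A(L) = 5 - 6 = -1)
P*((A(-15) + 235)*(91 - 85) + 359) = -372*((-1 + 235)*(91 - 85) + 359) = -372*(234*6 + 359) = -372*(1404 + 359) = -372*1763 = -655836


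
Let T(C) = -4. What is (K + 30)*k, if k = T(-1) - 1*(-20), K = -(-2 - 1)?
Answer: 528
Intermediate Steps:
K = 3 (K = -1*(-3) = 3)
k = 16 (k = -4 - 1*(-20) = -4 + 20 = 16)
(K + 30)*k = (3 + 30)*16 = 33*16 = 528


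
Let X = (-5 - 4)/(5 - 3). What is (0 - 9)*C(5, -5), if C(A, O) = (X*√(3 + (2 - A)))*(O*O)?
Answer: 0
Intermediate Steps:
X = -9/2 ≈ -4.5000
C(A, O) = -9*O²*√(5 - A)/2 (C(A, O) = (-9*√(3 + (2 - A))/2)*(O*O) = (-9*√(5 - A)/2)*O² = -9*O²*√(5 - A)/2)
(0 - 9)*C(5, -5) = (0 - 9)*(-9/2*(-5)²*√(5 - 1*5)) = -(-81)*25*√(5 - 5)/2 = -(-81)*25*√0/2 = -(-81)*25*0/2 = -9*0 = 0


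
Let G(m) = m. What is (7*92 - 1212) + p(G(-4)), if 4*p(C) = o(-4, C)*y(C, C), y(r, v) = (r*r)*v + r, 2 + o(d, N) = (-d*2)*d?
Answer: 10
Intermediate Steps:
o(d, N) = -2 - 2*d² (o(d, N) = -2 + (-d*2)*d = -2 + (-2*d)*d = -2 - 2*d²)
y(r, v) = r + v*r² (y(r, v) = r²*v + r = v*r² + r = r + v*r²)
p(C) = -17*C*(1 + C²)/2 (p(C) = ((-2 - 2*(-4)²)*(C*(1 + C*C)))/4 = ((-2 - 2*16)*(C*(1 + C²)))/4 = ((-2 - 32)*(C*(1 + C²)))/4 = (-34*C*(1 + C²))/4 = -17*C*(1 + C²)/2)
(7*92 - 1212) + p(G(-4)) = (7*92 - 1212) - 17/2*(-4)*(1 + (-4)²) = (644 - 1212) - 17/2*(-4)*(1 + 16) = -568 - 17/2*(-4)*17 = -568 + 578 = 10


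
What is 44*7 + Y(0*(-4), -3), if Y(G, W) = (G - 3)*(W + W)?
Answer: 326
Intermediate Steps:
Y(G, W) = 2*W*(-3 + G) (Y(G, W) = (-3 + G)*(2*W) = 2*W*(-3 + G))
44*7 + Y(0*(-4), -3) = 44*7 + 2*(-3)*(-3 + 0*(-4)) = 308 + 2*(-3)*(-3 + 0) = 308 + 2*(-3)*(-3) = 308 + 18 = 326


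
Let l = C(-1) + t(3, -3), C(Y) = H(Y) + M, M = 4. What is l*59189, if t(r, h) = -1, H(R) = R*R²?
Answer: 118378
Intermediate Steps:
H(R) = R³
C(Y) = 4 + Y³ (C(Y) = Y³ + 4 = 4 + Y³)
l = 2 (l = (4 + (-1)³) - 1 = (4 - 1) - 1 = 3 - 1 = 2)
l*59189 = 2*59189 = 118378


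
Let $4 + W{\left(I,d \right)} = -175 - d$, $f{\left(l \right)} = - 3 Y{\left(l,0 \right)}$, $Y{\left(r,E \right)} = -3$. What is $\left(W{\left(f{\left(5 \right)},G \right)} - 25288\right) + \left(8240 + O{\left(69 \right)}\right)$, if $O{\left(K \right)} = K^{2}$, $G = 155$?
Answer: $-12621$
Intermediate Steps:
$f{\left(l \right)} = 9$ ($f{\left(l \right)} = \left(-3\right) \left(-3\right) = 9$)
$W{\left(I,d \right)} = -179 - d$ ($W{\left(I,d \right)} = -4 - \left(175 + d\right) = -179 - d$)
$\left(W{\left(f{\left(5 \right)},G \right)} - 25288\right) + \left(8240 + O{\left(69 \right)}\right) = \left(\left(-179 - 155\right) - 25288\right) + \left(8240 + 69^{2}\right) = \left(\left(-179 - 155\right) - 25288\right) + \left(8240 + 4761\right) = \left(-334 - 25288\right) + 13001 = -25622 + 13001 = -12621$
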